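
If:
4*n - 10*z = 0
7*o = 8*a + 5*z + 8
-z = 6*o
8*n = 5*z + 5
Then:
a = -181/144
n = 5/6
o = -1/18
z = 1/3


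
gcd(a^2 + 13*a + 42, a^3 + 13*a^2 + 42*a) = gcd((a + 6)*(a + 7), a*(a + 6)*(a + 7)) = a^2 + 13*a + 42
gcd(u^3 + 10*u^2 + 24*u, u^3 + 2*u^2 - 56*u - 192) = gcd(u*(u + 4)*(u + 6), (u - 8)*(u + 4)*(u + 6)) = u^2 + 10*u + 24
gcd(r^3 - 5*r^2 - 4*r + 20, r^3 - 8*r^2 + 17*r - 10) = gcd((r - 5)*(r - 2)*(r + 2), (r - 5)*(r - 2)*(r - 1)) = r^2 - 7*r + 10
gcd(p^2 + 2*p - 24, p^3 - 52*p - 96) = p + 6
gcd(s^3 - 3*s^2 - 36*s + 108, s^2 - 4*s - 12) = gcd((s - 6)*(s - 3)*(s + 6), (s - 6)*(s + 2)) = s - 6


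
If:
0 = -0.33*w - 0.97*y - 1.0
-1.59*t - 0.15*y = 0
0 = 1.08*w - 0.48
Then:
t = 0.11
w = 0.44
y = -1.18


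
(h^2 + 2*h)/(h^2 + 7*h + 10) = h/(h + 5)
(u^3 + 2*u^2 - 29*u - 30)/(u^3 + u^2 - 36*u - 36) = (u - 5)/(u - 6)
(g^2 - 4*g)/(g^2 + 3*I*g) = (g - 4)/(g + 3*I)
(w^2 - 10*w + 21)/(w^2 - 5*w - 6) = (-w^2 + 10*w - 21)/(-w^2 + 5*w + 6)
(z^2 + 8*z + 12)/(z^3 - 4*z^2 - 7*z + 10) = (z + 6)/(z^2 - 6*z + 5)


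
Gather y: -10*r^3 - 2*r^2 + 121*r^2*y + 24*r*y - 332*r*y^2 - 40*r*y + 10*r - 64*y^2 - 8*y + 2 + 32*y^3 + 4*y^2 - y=-10*r^3 - 2*r^2 + 10*r + 32*y^3 + y^2*(-332*r - 60) + y*(121*r^2 - 16*r - 9) + 2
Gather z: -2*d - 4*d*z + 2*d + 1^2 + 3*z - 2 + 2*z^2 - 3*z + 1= -4*d*z + 2*z^2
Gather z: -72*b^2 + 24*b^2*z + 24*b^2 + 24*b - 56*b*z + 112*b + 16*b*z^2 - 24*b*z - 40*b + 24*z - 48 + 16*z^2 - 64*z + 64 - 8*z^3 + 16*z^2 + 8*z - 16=-48*b^2 + 96*b - 8*z^3 + z^2*(16*b + 32) + z*(24*b^2 - 80*b - 32)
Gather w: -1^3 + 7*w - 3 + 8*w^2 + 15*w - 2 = 8*w^2 + 22*w - 6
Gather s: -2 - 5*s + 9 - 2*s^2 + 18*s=-2*s^2 + 13*s + 7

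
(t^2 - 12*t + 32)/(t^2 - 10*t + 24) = (t - 8)/(t - 6)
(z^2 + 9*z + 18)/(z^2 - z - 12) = (z + 6)/(z - 4)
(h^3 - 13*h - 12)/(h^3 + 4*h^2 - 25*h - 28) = (h + 3)/(h + 7)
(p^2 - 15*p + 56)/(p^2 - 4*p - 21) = (p - 8)/(p + 3)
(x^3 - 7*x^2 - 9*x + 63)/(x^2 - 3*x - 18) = (x^2 - 10*x + 21)/(x - 6)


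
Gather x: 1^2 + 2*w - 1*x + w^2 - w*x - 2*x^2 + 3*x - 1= w^2 + 2*w - 2*x^2 + x*(2 - w)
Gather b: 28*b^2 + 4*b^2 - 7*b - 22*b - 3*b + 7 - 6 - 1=32*b^2 - 32*b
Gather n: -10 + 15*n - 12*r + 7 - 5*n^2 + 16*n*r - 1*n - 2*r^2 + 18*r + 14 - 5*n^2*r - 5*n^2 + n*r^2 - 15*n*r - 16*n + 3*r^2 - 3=n^2*(-5*r - 10) + n*(r^2 + r - 2) + r^2 + 6*r + 8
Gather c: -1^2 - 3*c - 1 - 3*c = -6*c - 2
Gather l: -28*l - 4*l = -32*l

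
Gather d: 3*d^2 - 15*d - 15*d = 3*d^2 - 30*d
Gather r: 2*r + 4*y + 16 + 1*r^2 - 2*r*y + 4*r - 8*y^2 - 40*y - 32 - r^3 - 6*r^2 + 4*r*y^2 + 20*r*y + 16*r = -r^3 - 5*r^2 + r*(4*y^2 + 18*y + 22) - 8*y^2 - 36*y - 16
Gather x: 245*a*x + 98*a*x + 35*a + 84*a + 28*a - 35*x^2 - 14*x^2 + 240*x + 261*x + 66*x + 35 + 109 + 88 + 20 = 147*a - 49*x^2 + x*(343*a + 567) + 252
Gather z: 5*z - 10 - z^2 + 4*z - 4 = -z^2 + 9*z - 14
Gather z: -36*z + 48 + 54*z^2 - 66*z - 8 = 54*z^2 - 102*z + 40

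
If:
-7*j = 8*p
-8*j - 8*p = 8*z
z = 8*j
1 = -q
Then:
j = 0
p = 0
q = -1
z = 0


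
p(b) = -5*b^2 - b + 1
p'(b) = -10*b - 1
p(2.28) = -27.27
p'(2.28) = -23.80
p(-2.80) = -35.40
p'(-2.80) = 27.00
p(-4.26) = -85.48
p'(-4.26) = 41.60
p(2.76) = -39.85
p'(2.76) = -28.60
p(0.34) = 0.08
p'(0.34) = -4.40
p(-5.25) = -131.56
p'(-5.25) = 51.50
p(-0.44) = 0.47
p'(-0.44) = 3.40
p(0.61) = -1.47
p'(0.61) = -7.10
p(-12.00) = -707.00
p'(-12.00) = 119.00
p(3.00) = -47.00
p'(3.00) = -31.00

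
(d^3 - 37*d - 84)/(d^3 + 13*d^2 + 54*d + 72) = (d - 7)/(d + 6)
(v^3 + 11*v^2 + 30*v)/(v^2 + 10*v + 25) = v*(v + 6)/(v + 5)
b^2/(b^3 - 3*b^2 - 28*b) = b/(b^2 - 3*b - 28)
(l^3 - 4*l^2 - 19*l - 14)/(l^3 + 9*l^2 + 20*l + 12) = (l - 7)/(l + 6)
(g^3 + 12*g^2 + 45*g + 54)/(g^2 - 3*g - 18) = (g^2 + 9*g + 18)/(g - 6)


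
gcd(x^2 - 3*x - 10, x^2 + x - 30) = x - 5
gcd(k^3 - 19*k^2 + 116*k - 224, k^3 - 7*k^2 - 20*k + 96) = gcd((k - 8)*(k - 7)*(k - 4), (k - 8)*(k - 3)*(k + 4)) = k - 8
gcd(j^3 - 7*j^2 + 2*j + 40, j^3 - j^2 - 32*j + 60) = j - 5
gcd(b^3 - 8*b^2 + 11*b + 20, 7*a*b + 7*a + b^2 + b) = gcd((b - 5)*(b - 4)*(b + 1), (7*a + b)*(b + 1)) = b + 1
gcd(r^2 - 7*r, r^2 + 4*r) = r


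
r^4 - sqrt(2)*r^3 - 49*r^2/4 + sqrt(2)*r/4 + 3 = (r - 1/2)*(r + 1/2)*(r - 3*sqrt(2))*(r + 2*sqrt(2))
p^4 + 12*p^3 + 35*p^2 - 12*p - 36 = (p - 1)*(p + 1)*(p + 6)^2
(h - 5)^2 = h^2 - 10*h + 25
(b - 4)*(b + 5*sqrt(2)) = b^2 - 4*b + 5*sqrt(2)*b - 20*sqrt(2)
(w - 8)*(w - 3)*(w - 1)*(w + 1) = w^4 - 11*w^3 + 23*w^2 + 11*w - 24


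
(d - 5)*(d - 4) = d^2 - 9*d + 20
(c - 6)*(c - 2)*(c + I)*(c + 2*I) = c^4 - 8*c^3 + 3*I*c^3 + 10*c^2 - 24*I*c^2 + 16*c + 36*I*c - 24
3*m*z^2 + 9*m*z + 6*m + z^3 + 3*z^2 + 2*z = (3*m + z)*(z + 1)*(z + 2)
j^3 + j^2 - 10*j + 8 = (j - 2)*(j - 1)*(j + 4)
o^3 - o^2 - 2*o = o*(o - 2)*(o + 1)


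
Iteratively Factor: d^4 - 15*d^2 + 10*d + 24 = (d - 2)*(d^3 + 2*d^2 - 11*d - 12) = (d - 2)*(d + 1)*(d^2 + d - 12) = (d - 2)*(d + 1)*(d + 4)*(d - 3)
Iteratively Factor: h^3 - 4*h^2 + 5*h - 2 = (h - 2)*(h^2 - 2*h + 1) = (h - 2)*(h - 1)*(h - 1)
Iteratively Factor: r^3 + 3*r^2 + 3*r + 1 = (r + 1)*(r^2 + 2*r + 1) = (r + 1)^2*(r + 1)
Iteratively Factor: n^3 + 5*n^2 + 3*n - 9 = (n - 1)*(n^2 + 6*n + 9) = (n - 1)*(n + 3)*(n + 3)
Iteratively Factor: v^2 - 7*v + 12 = (v - 4)*(v - 3)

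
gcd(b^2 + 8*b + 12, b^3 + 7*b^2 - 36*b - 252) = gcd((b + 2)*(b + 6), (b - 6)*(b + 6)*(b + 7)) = b + 6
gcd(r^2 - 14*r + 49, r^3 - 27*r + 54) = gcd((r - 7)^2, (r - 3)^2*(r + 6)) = 1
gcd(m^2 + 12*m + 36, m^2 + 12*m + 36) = m^2 + 12*m + 36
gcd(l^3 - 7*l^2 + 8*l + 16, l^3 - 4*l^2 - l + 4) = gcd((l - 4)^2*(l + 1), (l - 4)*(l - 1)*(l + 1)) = l^2 - 3*l - 4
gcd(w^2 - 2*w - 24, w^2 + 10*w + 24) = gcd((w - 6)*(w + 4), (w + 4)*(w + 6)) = w + 4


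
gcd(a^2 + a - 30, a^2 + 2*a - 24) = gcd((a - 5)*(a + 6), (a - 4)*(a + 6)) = a + 6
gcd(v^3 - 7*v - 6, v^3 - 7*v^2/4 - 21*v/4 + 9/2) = v^2 - v - 6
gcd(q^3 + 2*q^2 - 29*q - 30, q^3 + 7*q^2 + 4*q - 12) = q + 6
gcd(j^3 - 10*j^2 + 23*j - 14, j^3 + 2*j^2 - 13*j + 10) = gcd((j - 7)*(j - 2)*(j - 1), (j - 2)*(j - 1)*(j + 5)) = j^2 - 3*j + 2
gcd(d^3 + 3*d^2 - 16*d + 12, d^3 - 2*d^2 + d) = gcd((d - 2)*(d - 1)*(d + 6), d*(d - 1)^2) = d - 1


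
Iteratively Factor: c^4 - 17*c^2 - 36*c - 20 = (c + 2)*(c^3 - 2*c^2 - 13*c - 10) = (c + 1)*(c + 2)*(c^2 - 3*c - 10) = (c - 5)*(c + 1)*(c + 2)*(c + 2)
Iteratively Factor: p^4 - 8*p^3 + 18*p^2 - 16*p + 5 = (p - 1)*(p^3 - 7*p^2 + 11*p - 5) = (p - 1)^2*(p^2 - 6*p + 5) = (p - 1)^3*(p - 5)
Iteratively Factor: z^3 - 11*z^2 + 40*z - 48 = (z - 3)*(z^2 - 8*z + 16) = (z - 4)*(z - 3)*(z - 4)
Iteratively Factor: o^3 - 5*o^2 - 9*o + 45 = (o - 3)*(o^2 - 2*o - 15) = (o - 3)*(o + 3)*(o - 5)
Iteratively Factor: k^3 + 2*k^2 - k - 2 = (k + 1)*(k^2 + k - 2) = (k - 1)*(k + 1)*(k + 2)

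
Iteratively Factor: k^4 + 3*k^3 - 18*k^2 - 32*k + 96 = (k - 3)*(k^3 + 6*k^2 - 32) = (k - 3)*(k + 4)*(k^2 + 2*k - 8) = (k - 3)*(k + 4)^2*(k - 2)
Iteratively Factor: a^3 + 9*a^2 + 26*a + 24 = (a + 3)*(a^2 + 6*a + 8) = (a + 3)*(a + 4)*(a + 2)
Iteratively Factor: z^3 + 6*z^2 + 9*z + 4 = (z + 4)*(z^2 + 2*z + 1) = (z + 1)*(z + 4)*(z + 1)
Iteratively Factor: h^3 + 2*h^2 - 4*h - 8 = (h - 2)*(h^2 + 4*h + 4) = (h - 2)*(h + 2)*(h + 2)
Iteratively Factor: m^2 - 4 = (m + 2)*(m - 2)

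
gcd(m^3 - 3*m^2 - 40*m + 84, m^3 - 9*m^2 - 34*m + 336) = m^2 - m - 42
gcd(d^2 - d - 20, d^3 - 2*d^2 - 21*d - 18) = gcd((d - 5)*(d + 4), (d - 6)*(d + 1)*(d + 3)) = 1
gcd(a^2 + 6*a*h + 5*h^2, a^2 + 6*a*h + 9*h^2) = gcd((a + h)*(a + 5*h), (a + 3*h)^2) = 1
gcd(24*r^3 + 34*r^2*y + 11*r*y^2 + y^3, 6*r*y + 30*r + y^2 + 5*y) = 6*r + y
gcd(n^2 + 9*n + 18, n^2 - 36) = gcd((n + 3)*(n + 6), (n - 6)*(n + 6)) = n + 6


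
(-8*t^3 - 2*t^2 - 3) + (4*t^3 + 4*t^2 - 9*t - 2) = -4*t^3 + 2*t^2 - 9*t - 5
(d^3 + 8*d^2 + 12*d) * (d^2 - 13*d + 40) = d^5 - 5*d^4 - 52*d^3 + 164*d^2 + 480*d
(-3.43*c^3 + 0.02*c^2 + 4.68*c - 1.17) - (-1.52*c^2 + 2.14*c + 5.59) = -3.43*c^3 + 1.54*c^2 + 2.54*c - 6.76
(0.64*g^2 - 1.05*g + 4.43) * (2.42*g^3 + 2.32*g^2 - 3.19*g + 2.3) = 1.5488*g^5 - 1.0562*g^4 + 6.243*g^3 + 15.0991*g^2 - 16.5467*g + 10.189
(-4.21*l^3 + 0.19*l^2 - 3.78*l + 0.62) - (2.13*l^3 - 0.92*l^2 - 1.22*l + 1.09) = -6.34*l^3 + 1.11*l^2 - 2.56*l - 0.47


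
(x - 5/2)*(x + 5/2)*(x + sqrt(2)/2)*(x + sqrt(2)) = x^4 + 3*sqrt(2)*x^3/2 - 21*x^2/4 - 75*sqrt(2)*x/8 - 25/4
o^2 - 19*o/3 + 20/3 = (o - 5)*(o - 4/3)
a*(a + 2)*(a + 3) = a^3 + 5*a^2 + 6*a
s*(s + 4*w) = s^2 + 4*s*w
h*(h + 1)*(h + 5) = h^3 + 6*h^2 + 5*h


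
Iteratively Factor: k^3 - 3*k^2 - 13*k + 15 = (k - 1)*(k^2 - 2*k - 15) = (k - 1)*(k + 3)*(k - 5)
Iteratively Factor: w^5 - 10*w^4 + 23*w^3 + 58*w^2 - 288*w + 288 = (w - 3)*(w^4 - 7*w^3 + 2*w^2 + 64*w - 96) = (w - 4)*(w - 3)*(w^3 - 3*w^2 - 10*w + 24) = (w - 4)^2*(w - 3)*(w^2 + w - 6) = (w - 4)^2*(w - 3)*(w + 3)*(w - 2)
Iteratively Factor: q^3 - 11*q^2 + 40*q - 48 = (q - 3)*(q^2 - 8*q + 16) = (q - 4)*(q - 3)*(q - 4)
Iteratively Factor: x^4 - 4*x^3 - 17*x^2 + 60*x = (x - 3)*(x^3 - x^2 - 20*x) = (x - 3)*(x + 4)*(x^2 - 5*x) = (x - 5)*(x - 3)*(x + 4)*(x)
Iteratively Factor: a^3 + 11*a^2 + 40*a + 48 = (a + 4)*(a^2 + 7*a + 12) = (a + 3)*(a + 4)*(a + 4)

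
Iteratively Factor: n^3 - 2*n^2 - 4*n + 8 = (n + 2)*(n^2 - 4*n + 4) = (n - 2)*(n + 2)*(n - 2)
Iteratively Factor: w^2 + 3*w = (w + 3)*(w)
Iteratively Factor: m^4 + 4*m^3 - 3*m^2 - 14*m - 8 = (m - 2)*(m^3 + 6*m^2 + 9*m + 4) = (m - 2)*(m + 4)*(m^2 + 2*m + 1) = (m - 2)*(m + 1)*(m + 4)*(m + 1)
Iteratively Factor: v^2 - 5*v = (v)*(v - 5)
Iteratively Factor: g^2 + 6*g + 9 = (g + 3)*(g + 3)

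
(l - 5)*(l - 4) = l^2 - 9*l + 20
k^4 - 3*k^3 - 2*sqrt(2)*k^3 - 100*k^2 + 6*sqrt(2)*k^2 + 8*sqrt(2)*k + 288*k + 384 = (k - 4)*(k + 1)*(k - 8*sqrt(2))*(k + 6*sqrt(2))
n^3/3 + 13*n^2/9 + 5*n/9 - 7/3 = (n/3 + 1)*(n - 1)*(n + 7/3)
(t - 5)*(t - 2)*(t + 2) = t^3 - 5*t^2 - 4*t + 20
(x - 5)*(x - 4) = x^2 - 9*x + 20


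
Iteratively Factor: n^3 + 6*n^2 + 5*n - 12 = (n + 4)*(n^2 + 2*n - 3) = (n + 3)*(n + 4)*(n - 1)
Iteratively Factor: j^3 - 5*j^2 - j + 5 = (j + 1)*(j^2 - 6*j + 5) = (j - 1)*(j + 1)*(j - 5)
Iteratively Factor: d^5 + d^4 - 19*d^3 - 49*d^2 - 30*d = (d + 3)*(d^4 - 2*d^3 - 13*d^2 - 10*d) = d*(d + 3)*(d^3 - 2*d^2 - 13*d - 10) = d*(d + 1)*(d + 3)*(d^2 - 3*d - 10) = d*(d + 1)*(d + 2)*(d + 3)*(d - 5)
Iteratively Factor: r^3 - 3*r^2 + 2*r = (r - 2)*(r^2 - r) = r*(r - 2)*(r - 1)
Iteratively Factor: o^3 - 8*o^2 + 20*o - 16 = (o - 4)*(o^2 - 4*o + 4) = (o - 4)*(o - 2)*(o - 2)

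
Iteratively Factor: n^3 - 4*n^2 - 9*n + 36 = (n - 4)*(n^2 - 9) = (n - 4)*(n - 3)*(n + 3)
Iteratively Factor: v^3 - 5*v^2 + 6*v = (v - 2)*(v^2 - 3*v) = v*(v - 2)*(v - 3)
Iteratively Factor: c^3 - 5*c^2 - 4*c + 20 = (c - 5)*(c^2 - 4) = (c - 5)*(c + 2)*(c - 2)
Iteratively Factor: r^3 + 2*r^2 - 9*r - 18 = (r + 2)*(r^2 - 9) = (r + 2)*(r + 3)*(r - 3)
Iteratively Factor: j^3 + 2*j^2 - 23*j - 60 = (j + 3)*(j^2 - j - 20) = (j + 3)*(j + 4)*(j - 5)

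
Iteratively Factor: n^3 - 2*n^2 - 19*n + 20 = (n - 1)*(n^2 - n - 20) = (n - 5)*(n - 1)*(n + 4)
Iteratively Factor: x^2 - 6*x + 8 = (x - 4)*(x - 2)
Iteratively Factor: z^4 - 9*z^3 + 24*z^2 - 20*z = (z - 2)*(z^3 - 7*z^2 + 10*z) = (z - 2)^2*(z^2 - 5*z) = z*(z - 2)^2*(z - 5)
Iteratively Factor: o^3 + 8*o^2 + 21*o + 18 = (o + 3)*(o^2 + 5*o + 6) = (o + 3)^2*(o + 2)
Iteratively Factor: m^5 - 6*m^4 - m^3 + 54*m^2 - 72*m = (m - 4)*(m^4 - 2*m^3 - 9*m^2 + 18*m) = (m - 4)*(m + 3)*(m^3 - 5*m^2 + 6*m) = m*(m - 4)*(m + 3)*(m^2 - 5*m + 6) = m*(m - 4)*(m - 2)*(m + 3)*(m - 3)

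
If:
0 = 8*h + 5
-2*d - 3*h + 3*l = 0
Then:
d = 3*l/2 + 15/16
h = -5/8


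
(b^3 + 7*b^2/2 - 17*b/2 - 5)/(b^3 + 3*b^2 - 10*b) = (b + 1/2)/b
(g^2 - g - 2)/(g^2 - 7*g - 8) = (g - 2)/(g - 8)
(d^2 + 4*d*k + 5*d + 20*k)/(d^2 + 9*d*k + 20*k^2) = (d + 5)/(d + 5*k)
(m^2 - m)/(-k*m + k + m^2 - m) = -m/(k - m)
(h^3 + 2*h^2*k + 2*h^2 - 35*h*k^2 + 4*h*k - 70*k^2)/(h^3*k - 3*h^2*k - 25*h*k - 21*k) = (-h^3 - 2*h^2*k - 2*h^2 + 35*h*k^2 - 4*h*k + 70*k^2)/(k*(-h^3 + 3*h^2 + 25*h + 21))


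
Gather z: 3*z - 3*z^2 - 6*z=-3*z^2 - 3*z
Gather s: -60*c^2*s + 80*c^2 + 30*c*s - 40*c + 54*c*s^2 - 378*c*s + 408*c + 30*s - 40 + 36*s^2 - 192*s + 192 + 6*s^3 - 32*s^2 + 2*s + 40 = 80*c^2 + 368*c + 6*s^3 + s^2*(54*c + 4) + s*(-60*c^2 - 348*c - 160) + 192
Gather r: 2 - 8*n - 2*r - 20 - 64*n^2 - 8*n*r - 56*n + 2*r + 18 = -64*n^2 - 8*n*r - 64*n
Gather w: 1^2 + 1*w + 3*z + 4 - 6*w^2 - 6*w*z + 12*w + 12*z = -6*w^2 + w*(13 - 6*z) + 15*z + 5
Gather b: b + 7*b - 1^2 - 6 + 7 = 8*b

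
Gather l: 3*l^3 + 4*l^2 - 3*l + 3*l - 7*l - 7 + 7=3*l^3 + 4*l^2 - 7*l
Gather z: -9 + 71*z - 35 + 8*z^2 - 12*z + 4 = 8*z^2 + 59*z - 40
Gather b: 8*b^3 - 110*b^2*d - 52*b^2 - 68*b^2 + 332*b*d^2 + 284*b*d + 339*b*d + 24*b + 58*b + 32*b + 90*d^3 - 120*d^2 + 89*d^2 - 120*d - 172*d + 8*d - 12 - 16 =8*b^3 + b^2*(-110*d - 120) + b*(332*d^2 + 623*d + 114) + 90*d^3 - 31*d^2 - 284*d - 28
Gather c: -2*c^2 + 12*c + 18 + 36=-2*c^2 + 12*c + 54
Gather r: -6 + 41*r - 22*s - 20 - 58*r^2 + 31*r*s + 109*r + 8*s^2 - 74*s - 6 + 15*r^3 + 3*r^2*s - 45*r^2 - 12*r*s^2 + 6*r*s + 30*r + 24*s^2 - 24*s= 15*r^3 + r^2*(3*s - 103) + r*(-12*s^2 + 37*s + 180) + 32*s^2 - 120*s - 32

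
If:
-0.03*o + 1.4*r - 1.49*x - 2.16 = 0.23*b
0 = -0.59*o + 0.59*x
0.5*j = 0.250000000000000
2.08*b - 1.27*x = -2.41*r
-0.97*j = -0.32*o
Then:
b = -2.33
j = 0.50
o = 1.52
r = 2.81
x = 1.52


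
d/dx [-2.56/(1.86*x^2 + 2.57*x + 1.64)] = (9.5232*x + 6.5792)/(1.86*x^2 + 2.57*x + 1.64)^2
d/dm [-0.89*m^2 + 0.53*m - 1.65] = 0.53 - 1.78*m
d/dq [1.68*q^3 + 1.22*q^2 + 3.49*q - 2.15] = 5.04*q^2 + 2.44*q + 3.49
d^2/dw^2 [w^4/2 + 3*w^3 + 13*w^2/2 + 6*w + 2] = 6*w^2 + 18*w + 13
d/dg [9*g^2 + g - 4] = 18*g + 1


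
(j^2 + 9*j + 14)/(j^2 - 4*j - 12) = (j + 7)/(j - 6)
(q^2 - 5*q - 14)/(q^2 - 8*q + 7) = (q + 2)/(q - 1)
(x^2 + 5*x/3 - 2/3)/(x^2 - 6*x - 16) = (x - 1/3)/(x - 8)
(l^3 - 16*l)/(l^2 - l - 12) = l*(l + 4)/(l + 3)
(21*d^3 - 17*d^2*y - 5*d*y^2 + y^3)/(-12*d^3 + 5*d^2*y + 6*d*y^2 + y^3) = (-7*d + y)/(4*d + y)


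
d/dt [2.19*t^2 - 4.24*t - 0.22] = 4.38*t - 4.24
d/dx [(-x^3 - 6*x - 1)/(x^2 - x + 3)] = ((2*x - 1)*(x^3 + 6*x + 1) - 3*(x^2 + 2)*(x^2 - x + 3))/(x^2 - x + 3)^2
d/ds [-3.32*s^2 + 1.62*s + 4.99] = 1.62 - 6.64*s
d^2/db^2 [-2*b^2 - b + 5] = -4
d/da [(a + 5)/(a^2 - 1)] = (a^2 - 2*a*(a + 5) - 1)/(a^2 - 1)^2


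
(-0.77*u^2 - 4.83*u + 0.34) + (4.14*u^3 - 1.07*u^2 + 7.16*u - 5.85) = 4.14*u^3 - 1.84*u^2 + 2.33*u - 5.51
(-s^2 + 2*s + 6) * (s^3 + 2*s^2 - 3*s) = -s^5 + 13*s^3 + 6*s^2 - 18*s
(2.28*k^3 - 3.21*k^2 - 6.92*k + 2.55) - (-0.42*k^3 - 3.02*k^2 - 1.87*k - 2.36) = 2.7*k^3 - 0.19*k^2 - 5.05*k + 4.91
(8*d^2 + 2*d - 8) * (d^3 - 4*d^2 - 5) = 8*d^5 - 30*d^4 - 16*d^3 - 8*d^2 - 10*d + 40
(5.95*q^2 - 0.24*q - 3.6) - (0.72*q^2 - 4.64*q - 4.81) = 5.23*q^2 + 4.4*q + 1.21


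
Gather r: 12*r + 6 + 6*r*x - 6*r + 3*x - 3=r*(6*x + 6) + 3*x + 3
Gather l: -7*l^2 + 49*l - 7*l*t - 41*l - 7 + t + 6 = -7*l^2 + l*(8 - 7*t) + t - 1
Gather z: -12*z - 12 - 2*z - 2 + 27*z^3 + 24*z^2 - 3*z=27*z^3 + 24*z^2 - 17*z - 14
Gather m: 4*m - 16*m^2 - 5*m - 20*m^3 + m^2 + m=-20*m^3 - 15*m^2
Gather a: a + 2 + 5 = a + 7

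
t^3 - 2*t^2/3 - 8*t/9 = t*(t - 4/3)*(t + 2/3)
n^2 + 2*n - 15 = (n - 3)*(n + 5)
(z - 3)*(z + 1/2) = z^2 - 5*z/2 - 3/2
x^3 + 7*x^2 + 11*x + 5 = (x + 1)^2*(x + 5)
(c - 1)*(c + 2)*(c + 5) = c^3 + 6*c^2 + 3*c - 10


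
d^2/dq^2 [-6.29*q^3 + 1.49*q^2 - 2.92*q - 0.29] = 2.98 - 37.74*q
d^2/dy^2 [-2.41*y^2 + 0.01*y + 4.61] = -4.82000000000000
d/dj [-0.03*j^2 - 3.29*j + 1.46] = -0.06*j - 3.29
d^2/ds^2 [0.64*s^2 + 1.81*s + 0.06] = 1.28000000000000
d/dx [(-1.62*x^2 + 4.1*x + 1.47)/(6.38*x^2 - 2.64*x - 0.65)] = (-21.8812*x^2 - 16.6512*x + 1.2158)/(40.7044*x^4 - 33.6864*x^3 - 1.3244*x^2 + 3.432*x + 0.4225)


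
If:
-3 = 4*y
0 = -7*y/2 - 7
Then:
No Solution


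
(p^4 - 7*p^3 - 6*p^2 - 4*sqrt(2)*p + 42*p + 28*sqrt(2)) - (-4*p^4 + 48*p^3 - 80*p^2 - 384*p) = 5*p^4 - 55*p^3 + 74*p^2 - 4*sqrt(2)*p + 426*p + 28*sqrt(2)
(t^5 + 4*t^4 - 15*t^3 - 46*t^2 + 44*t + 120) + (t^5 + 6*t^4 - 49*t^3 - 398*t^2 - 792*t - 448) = 2*t^5 + 10*t^4 - 64*t^3 - 444*t^2 - 748*t - 328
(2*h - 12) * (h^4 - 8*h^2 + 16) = 2*h^5 - 12*h^4 - 16*h^3 + 96*h^2 + 32*h - 192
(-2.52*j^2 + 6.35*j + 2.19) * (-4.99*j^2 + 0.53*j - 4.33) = 12.5748*j^4 - 33.0221*j^3 + 3.349*j^2 - 26.3348*j - 9.4827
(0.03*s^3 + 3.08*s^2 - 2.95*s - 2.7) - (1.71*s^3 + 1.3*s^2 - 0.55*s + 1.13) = -1.68*s^3 + 1.78*s^2 - 2.4*s - 3.83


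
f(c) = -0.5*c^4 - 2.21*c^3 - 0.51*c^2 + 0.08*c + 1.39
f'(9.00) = -2004.13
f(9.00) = -4930.79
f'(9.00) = -2004.13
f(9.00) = -4930.79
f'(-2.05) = -8.46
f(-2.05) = 9.29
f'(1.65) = -28.64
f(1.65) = -13.50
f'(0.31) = -0.93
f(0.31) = 1.30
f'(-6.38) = 256.11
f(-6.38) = -274.38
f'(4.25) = -277.54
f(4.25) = -340.26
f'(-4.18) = 34.57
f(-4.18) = 0.91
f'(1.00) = -9.57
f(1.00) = -1.75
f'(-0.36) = -0.32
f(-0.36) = 1.39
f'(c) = -2.0*c^3 - 6.63*c^2 - 1.02*c + 0.08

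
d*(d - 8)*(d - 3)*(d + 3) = d^4 - 8*d^3 - 9*d^2 + 72*d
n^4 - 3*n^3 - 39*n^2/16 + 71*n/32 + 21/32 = (n - 7/2)*(n - 3/4)*(n + 1/4)*(n + 1)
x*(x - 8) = x^2 - 8*x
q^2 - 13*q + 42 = (q - 7)*(q - 6)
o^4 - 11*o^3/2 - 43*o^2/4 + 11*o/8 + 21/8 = (o - 7)*(o - 1/2)*(o + 1/2)*(o + 3/2)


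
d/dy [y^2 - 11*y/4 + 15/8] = 2*y - 11/4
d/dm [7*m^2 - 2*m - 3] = 14*m - 2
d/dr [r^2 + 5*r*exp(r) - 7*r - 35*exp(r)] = 5*r*exp(r) + 2*r - 30*exp(r) - 7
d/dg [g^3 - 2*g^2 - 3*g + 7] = 3*g^2 - 4*g - 3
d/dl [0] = 0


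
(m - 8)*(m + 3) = m^2 - 5*m - 24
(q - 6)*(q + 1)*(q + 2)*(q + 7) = q^4 + 4*q^3 - 37*q^2 - 124*q - 84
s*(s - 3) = s^2 - 3*s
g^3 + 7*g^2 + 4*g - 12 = (g - 1)*(g + 2)*(g + 6)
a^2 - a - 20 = (a - 5)*(a + 4)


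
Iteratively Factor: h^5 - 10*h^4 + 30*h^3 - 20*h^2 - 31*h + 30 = (h - 5)*(h^4 - 5*h^3 + 5*h^2 + 5*h - 6) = (h - 5)*(h - 3)*(h^3 - 2*h^2 - h + 2) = (h - 5)*(h - 3)*(h - 2)*(h^2 - 1) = (h - 5)*(h - 3)*(h - 2)*(h + 1)*(h - 1)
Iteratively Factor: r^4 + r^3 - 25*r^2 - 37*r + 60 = (r - 5)*(r^3 + 6*r^2 + 5*r - 12) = (r - 5)*(r + 3)*(r^2 + 3*r - 4) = (r - 5)*(r + 3)*(r + 4)*(r - 1)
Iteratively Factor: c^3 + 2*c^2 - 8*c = (c - 2)*(c^2 + 4*c) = (c - 2)*(c + 4)*(c)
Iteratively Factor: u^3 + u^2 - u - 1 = (u + 1)*(u^2 - 1) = (u + 1)^2*(u - 1)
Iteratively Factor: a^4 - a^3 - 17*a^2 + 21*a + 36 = (a + 4)*(a^3 - 5*a^2 + 3*a + 9) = (a - 3)*(a + 4)*(a^2 - 2*a - 3) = (a - 3)*(a + 1)*(a + 4)*(a - 3)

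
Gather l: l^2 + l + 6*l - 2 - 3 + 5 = l^2 + 7*l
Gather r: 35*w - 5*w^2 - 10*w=-5*w^2 + 25*w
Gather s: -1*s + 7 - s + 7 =14 - 2*s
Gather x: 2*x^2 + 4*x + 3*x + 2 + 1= 2*x^2 + 7*x + 3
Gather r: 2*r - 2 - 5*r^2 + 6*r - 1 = -5*r^2 + 8*r - 3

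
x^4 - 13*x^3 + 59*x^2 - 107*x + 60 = (x - 5)*(x - 4)*(x - 3)*(x - 1)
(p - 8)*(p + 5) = p^2 - 3*p - 40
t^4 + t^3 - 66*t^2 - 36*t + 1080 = (t - 6)*(t - 5)*(t + 6)^2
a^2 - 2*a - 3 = (a - 3)*(a + 1)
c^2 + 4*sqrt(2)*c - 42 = (c - 3*sqrt(2))*(c + 7*sqrt(2))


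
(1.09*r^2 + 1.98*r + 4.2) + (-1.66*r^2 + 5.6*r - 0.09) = -0.57*r^2 + 7.58*r + 4.11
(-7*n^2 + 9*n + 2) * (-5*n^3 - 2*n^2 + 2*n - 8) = 35*n^5 - 31*n^4 - 42*n^3 + 70*n^2 - 68*n - 16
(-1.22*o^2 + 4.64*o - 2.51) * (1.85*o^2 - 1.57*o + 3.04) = -2.257*o^4 + 10.4994*o^3 - 15.6371*o^2 + 18.0463*o - 7.6304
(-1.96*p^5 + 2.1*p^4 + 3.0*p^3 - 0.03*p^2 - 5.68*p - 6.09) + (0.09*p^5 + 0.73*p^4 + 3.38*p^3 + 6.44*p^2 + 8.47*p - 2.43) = -1.87*p^5 + 2.83*p^4 + 6.38*p^3 + 6.41*p^2 + 2.79*p - 8.52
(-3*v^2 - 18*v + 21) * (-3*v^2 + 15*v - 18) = 9*v^4 + 9*v^3 - 279*v^2 + 639*v - 378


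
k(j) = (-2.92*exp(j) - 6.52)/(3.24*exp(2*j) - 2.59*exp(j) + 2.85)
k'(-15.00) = 0.00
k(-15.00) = -2.29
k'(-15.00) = 0.00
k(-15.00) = -2.29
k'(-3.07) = -0.14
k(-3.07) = -2.43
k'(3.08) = 0.05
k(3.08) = -0.05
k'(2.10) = 0.20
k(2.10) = -0.15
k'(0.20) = 2.42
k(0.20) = -2.23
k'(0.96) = 1.18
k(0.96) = -0.78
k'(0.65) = 1.81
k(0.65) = -1.24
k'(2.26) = 0.16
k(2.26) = -0.13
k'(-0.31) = 1.10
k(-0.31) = -3.22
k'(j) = (-2.92*exp(j) - 6.52)*(-6.48*exp(2*j) + 2.59*exp(j))/(3.24*exp(2*j) - 2.59*exp(j) + 2.85)^2 - 2.92*exp(j)/(3.24*exp(2*j) - 2.59*exp(j) + 2.85)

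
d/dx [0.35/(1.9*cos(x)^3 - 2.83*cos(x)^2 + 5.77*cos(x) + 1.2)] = (1.995*cos(x)^2 - 1.981*cos(x) + 2.0195)*sin(x)/(1.9*cos(x)^3 - 2.83*cos(x)^2 + 5.77*cos(x) + 1.2)^2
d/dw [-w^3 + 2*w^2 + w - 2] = -3*w^2 + 4*w + 1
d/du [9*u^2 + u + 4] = 18*u + 1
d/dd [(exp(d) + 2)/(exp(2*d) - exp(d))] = (-exp(2*d) - 4*exp(d) + 2)*exp(-d)/(exp(2*d) - 2*exp(d) + 1)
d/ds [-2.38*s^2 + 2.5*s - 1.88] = 2.5 - 4.76*s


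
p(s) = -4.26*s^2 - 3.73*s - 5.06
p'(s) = -8.52*s - 3.73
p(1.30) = -17.11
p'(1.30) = -14.81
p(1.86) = -26.74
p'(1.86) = -19.58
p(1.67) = -23.17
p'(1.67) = -17.96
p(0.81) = -10.88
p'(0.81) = -10.63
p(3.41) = -67.32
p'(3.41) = -32.78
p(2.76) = -47.81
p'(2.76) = -27.25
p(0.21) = -6.03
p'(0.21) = -5.52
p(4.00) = -88.14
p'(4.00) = -37.81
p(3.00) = -54.59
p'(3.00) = -29.29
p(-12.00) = -573.74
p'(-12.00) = 98.51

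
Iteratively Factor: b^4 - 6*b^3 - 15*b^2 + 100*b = (b - 5)*(b^3 - b^2 - 20*b) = (b - 5)^2*(b^2 + 4*b) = b*(b - 5)^2*(b + 4)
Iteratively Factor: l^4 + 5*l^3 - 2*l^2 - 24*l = (l + 3)*(l^3 + 2*l^2 - 8*l) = (l - 2)*(l + 3)*(l^2 + 4*l) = l*(l - 2)*(l + 3)*(l + 4)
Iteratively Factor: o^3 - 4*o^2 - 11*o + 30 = (o - 2)*(o^2 - 2*o - 15) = (o - 2)*(o + 3)*(o - 5)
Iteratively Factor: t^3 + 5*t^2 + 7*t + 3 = (t + 1)*(t^2 + 4*t + 3) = (t + 1)*(t + 3)*(t + 1)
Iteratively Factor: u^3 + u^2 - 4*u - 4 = (u - 2)*(u^2 + 3*u + 2) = (u - 2)*(u + 2)*(u + 1)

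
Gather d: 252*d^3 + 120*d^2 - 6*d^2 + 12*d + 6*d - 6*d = 252*d^3 + 114*d^2 + 12*d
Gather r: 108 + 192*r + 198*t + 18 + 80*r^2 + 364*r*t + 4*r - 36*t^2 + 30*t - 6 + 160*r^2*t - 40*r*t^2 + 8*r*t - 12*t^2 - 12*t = r^2*(160*t + 80) + r*(-40*t^2 + 372*t + 196) - 48*t^2 + 216*t + 120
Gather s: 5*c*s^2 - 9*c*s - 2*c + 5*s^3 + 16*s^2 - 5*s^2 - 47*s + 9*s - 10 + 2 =-2*c + 5*s^3 + s^2*(5*c + 11) + s*(-9*c - 38) - 8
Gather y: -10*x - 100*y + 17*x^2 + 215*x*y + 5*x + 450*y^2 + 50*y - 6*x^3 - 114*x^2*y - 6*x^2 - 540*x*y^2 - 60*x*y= -6*x^3 + 11*x^2 - 5*x + y^2*(450 - 540*x) + y*(-114*x^2 + 155*x - 50)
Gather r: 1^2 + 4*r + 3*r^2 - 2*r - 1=3*r^2 + 2*r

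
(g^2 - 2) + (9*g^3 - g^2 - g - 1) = 9*g^3 - g - 3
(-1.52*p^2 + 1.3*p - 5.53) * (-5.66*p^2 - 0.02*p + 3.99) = 8.6032*p^4 - 7.3276*p^3 + 25.209*p^2 + 5.2976*p - 22.0647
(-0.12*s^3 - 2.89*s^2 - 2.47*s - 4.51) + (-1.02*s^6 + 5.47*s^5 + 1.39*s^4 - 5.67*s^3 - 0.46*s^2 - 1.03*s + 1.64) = -1.02*s^6 + 5.47*s^5 + 1.39*s^4 - 5.79*s^3 - 3.35*s^2 - 3.5*s - 2.87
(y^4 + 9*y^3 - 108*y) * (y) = y^5 + 9*y^4 - 108*y^2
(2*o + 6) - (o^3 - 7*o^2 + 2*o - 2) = -o^3 + 7*o^2 + 8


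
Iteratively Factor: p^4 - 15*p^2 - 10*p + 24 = (p + 3)*(p^3 - 3*p^2 - 6*p + 8) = (p - 1)*(p + 3)*(p^2 - 2*p - 8) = (p - 1)*(p + 2)*(p + 3)*(p - 4)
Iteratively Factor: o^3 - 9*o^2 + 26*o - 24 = (o - 4)*(o^2 - 5*o + 6) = (o - 4)*(o - 3)*(o - 2)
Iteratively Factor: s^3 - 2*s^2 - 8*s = (s)*(s^2 - 2*s - 8) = s*(s + 2)*(s - 4)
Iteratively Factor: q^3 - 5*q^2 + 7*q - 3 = (q - 3)*(q^2 - 2*q + 1) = (q - 3)*(q - 1)*(q - 1)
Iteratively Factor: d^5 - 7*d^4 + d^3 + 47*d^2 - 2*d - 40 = (d - 1)*(d^4 - 6*d^3 - 5*d^2 + 42*d + 40) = (d - 4)*(d - 1)*(d^3 - 2*d^2 - 13*d - 10) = (d - 4)*(d - 1)*(d + 2)*(d^2 - 4*d - 5) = (d - 4)*(d - 1)*(d + 1)*(d + 2)*(d - 5)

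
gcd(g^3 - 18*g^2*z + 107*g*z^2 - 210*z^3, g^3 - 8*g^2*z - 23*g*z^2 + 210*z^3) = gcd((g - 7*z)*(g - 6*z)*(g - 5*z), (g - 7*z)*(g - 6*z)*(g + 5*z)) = g^2 - 13*g*z + 42*z^2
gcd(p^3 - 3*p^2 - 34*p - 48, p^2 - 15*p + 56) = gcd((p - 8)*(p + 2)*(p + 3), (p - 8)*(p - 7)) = p - 8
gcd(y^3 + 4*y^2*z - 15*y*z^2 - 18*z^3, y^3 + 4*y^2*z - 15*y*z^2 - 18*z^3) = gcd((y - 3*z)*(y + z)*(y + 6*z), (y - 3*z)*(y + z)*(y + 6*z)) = y^3 + 4*y^2*z - 15*y*z^2 - 18*z^3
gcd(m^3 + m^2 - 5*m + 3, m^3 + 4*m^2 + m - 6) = m^2 + 2*m - 3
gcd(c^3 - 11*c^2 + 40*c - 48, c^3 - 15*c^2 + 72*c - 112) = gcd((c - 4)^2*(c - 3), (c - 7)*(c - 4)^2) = c^2 - 8*c + 16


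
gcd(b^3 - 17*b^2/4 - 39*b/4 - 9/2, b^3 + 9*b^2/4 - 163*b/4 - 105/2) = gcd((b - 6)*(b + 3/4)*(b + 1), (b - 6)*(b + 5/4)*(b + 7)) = b - 6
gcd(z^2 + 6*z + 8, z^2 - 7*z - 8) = 1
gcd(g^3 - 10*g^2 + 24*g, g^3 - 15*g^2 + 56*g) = g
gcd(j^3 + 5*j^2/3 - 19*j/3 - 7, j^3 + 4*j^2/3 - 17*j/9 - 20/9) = j + 1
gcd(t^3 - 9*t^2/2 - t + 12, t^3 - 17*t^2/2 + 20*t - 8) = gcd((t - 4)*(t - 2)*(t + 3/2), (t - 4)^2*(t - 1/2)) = t - 4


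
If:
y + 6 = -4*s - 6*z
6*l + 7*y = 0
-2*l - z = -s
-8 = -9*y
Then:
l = -28/27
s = -29/15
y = 8/9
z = 19/135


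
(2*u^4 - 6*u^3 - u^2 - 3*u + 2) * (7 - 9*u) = -18*u^5 + 68*u^4 - 33*u^3 + 20*u^2 - 39*u + 14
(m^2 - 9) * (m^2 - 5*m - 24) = m^4 - 5*m^3 - 33*m^2 + 45*m + 216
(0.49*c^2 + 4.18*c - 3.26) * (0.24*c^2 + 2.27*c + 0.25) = 0.1176*c^4 + 2.1155*c^3 + 8.8287*c^2 - 6.3552*c - 0.815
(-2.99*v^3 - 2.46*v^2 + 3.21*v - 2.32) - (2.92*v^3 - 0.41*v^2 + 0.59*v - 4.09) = -5.91*v^3 - 2.05*v^2 + 2.62*v + 1.77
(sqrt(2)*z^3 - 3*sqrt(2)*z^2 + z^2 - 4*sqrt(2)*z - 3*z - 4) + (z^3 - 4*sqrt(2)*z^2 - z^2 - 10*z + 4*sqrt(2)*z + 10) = z^3 + sqrt(2)*z^3 - 7*sqrt(2)*z^2 - 13*z + 6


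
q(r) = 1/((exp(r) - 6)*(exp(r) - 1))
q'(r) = -exp(r)/((exp(r) - 6)*(exp(r) - 1)^2) - exp(r)/((exp(r) - 6)^2*(exp(r) - 1)) = (7 - 2*exp(r))*exp(r)/(exp(4*r) - 14*exp(3*r) + 61*exp(2*r) - 84*exp(r) + 36)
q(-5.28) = 0.17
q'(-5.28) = 0.00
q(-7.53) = 0.17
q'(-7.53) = 0.00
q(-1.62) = 0.21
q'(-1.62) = 0.06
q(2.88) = 0.01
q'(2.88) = -0.01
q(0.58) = -0.30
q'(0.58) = 0.56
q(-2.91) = 0.18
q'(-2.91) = 0.01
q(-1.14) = 0.26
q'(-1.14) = 0.14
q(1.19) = -0.16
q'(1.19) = 0.04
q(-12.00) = 0.17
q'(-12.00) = 0.00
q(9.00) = 0.00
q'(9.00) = 0.00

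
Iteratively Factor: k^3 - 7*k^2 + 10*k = (k)*(k^2 - 7*k + 10) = k*(k - 2)*(k - 5)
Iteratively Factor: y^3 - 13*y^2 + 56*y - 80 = (y - 4)*(y^2 - 9*y + 20) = (y - 5)*(y - 4)*(y - 4)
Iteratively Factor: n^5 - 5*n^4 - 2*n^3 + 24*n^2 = (n)*(n^4 - 5*n^3 - 2*n^2 + 24*n) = n^2*(n^3 - 5*n^2 - 2*n + 24) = n^2*(n + 2)*(n^2 - 7*n + 12) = n^2*(n - 4)*(n + 2)*(n - 3)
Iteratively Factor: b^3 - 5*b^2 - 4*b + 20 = (b - 2)*(b^2 - 3*b - 10) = (b - 2)*(b + 2)*(b - 5)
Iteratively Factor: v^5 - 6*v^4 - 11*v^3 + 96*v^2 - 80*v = (v)*(v^4 - 6*v^3 - 11*v^2 + 96*v - 80) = v*(v - 1)*(v^3 - 5*v^2 - 16*v + 80) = v*(v - 4)*(v - 1)*(v^2 - v - 20) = v*(v - 5)*(v - 4)*(v - 1)*(v + 4)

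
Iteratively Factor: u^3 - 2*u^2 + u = (u - 1)*(u^2 - u) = u*(u - 1)*(u - 1)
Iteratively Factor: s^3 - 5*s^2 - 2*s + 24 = (s - 3)*(s^2 - 2*s - 8) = (s - 3)*(s + 2)*(s - 4)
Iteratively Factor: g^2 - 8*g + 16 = (g - 4)*(g - 4)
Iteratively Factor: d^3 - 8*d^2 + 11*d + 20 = (d + 1)*(d^2 - 9*d + 20) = (d - 5)*(d + 1)*(d - 4)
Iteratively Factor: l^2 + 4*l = (l + 4)*(l)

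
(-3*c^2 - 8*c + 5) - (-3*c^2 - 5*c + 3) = 2 - 3*c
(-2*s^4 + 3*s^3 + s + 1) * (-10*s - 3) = 20*s^5 - 24*s^4 - 9*s^3 - 10*s^2 - 13*s - 3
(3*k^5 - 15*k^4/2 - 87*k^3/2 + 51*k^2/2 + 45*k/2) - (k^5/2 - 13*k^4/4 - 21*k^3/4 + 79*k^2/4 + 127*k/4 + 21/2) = 5*k^5/2 - 17*k^4/4 - 153*k^3/4 + 23*k^2/4 - 37*k/4 - 21/2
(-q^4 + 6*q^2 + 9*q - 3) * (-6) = 6*q^4 - 36*q^2 - 54*q + 18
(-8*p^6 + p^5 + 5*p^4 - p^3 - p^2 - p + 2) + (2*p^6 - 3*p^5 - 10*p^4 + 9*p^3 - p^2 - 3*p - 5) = -6*p^6 - 2*p^5 - 5*p^4 + 8*p^3 - 2*p^2 - 4*p - 3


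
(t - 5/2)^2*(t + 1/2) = t^3 - 9*t^2/2 + 15*t/4 + 25/8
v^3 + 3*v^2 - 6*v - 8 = (v - 2)*(v + 1)*(v + 4)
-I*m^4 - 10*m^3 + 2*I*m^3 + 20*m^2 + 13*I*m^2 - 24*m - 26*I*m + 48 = (m - 2)*(m - 8*I)*(m - 3*I)*(-I*m + 1)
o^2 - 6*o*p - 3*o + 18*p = (o - 3)*(o - 6*p)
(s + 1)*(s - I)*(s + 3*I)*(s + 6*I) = s^4 + s^3 + 8*I*s^3 - 9*s^2 + 8*I*s^2 - 9*s + 18*I*s + 18*I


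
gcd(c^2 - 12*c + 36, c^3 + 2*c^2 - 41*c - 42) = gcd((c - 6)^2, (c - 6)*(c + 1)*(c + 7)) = c - 6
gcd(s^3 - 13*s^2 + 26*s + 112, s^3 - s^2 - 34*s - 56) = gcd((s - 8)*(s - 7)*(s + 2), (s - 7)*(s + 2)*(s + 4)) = s^2 - 5*s - 14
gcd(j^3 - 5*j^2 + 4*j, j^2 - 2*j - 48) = 1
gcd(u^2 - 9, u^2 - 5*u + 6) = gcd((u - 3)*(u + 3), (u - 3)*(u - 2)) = u - 3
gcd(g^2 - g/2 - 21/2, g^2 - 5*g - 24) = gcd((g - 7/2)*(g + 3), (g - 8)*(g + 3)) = g + 3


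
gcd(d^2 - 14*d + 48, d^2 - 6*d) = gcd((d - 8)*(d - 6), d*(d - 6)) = d - 6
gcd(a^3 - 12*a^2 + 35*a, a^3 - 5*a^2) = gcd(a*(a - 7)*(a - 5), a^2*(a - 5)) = a^2 - 5*a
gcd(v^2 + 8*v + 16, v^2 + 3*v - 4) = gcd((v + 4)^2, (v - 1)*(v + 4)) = v + 4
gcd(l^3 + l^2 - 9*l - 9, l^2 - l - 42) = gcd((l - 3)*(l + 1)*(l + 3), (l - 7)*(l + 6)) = 1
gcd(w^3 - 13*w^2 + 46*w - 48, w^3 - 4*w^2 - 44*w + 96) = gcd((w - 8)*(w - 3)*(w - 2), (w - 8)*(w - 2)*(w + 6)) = w^2 - 10*w + 16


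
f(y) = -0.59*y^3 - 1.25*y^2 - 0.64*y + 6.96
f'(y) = -1.77*y^2 - 2.5*y - 0.64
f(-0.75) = 6.99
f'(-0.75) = 0.24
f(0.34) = 6.57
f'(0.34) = -1.69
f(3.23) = -28.03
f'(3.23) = -27.18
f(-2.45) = 9.70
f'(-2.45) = -5.14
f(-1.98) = 7.91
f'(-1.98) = -2.63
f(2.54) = -12.40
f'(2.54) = -18.41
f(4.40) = -70.31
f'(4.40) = -45.91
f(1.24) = 3.12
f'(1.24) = -6.46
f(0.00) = 6.96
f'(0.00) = -0.64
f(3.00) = -22.14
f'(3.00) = -24.07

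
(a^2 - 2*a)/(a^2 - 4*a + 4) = a/(a - 2)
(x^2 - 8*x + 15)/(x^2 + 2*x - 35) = (x - 3)/(x + 7)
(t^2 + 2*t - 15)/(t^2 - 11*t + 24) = (t + 5)/(t - 8)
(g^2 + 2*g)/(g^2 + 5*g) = (g + 2)/(g + 5)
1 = 1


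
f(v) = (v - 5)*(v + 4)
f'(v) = 2*v - 1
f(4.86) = -1.24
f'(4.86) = 8.72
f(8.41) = 42.32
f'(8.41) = 15.82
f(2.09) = -17.72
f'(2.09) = 3.18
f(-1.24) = -17.22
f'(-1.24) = -3.48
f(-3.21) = -6.49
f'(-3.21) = -7.42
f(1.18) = -19.79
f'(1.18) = 1.36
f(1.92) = -18.23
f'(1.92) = 2.84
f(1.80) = -18.56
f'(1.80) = 2.60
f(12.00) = 112.00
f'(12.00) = 23.00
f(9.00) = 52.00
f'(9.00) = 17.00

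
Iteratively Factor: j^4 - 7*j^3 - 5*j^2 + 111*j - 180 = (j + 4)*(j^3 - 11*j^2 + 39*j - 45) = (j - 5)*(j + 4)*(j^2 - 6*j + 9) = (j - 5)*(j - 3)*(j + 4)*(j - 3)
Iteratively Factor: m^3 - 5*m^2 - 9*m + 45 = (m - 3)*(m^2 - 2*m - 15) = (m - 3)*(m + 3)*(m - 5)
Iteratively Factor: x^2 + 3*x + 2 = (x + 2)*(x + 1)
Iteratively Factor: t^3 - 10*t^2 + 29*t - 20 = (t - 5)*(t^2 - 5*t + 4) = (t - 5)*(t - 4)*(t - 1)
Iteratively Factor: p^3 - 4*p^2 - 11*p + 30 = (p - 2)*(p^2 - 2*p - 15) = (p - 5)*(p - 2)*(p + 3)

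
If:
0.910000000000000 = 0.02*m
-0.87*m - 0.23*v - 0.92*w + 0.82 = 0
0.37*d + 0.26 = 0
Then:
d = -0.70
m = 45.50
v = -4.0*w - 168.54347826087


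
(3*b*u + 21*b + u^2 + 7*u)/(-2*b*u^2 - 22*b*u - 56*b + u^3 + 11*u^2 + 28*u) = (3*b + u)/(-2*b*u - 8*b + u^2 + 4*u)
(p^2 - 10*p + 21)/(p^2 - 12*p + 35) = (p - 3)/(p - 5)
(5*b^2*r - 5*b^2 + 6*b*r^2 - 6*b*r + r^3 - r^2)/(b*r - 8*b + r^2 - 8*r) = (5*b*r - 5*b + r^2 - r)/(r - 8)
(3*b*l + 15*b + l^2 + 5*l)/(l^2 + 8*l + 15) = (3*b + l)/(l + 3)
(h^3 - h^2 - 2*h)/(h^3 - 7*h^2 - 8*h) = (h - 2)/(h - 8)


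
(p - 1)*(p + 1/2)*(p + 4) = p^3 + 7*p^2/2 - 5*p/2 - 2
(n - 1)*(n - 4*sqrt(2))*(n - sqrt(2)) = n^3 - 5*sqrt(2)*n^2 - n^2 + 5*sqrt(2)*n + 8*n - 8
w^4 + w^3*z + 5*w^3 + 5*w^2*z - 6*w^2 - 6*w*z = w*(w - 1)*(w + 6)*(w + z)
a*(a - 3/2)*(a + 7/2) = a^3 + 2*a^2 - 21*a/4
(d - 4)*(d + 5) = d^2 + d - 20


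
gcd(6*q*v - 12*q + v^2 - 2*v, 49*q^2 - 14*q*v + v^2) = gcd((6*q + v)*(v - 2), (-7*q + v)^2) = 1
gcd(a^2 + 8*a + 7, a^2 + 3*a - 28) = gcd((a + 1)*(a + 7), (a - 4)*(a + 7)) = a + 7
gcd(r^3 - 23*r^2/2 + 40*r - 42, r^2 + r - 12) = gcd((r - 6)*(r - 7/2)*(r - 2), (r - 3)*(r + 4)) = 1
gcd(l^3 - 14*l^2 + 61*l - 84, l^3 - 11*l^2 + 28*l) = l^2 - 11*l + 28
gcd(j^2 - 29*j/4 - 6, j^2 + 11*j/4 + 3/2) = j + 3/4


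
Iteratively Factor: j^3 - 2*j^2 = (j - 2)*(j^2) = j*(j - 2)*(j)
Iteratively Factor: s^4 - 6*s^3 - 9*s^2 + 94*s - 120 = (s - 3)*(s^3 - 3*s^2 - 18*s + 40) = (s - 3)*(s - 2)*(s^2 - s - 20) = (s - 5)*(s - 3)*(s - 2)*(s + 4)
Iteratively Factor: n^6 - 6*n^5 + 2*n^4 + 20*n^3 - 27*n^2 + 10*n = (n - 1)*(n^5 - 5*n^4 - 3*n^3 + 17*n^2 - 10*n) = (n - 1)^2*(n^4 - 4*n^3 - 7*n^2 + 10*n) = (n - 1)^2*(n + 2)*(n^3 - 6*n^2 + 5*n) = n*(n - 1)^2*(n + 2)*(n^2 - 6*n + 5) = n*(n - 1)^3*(n + 2)*(n - 5)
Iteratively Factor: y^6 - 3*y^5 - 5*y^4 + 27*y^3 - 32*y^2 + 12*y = (y + 3)*(y^5 - 6*y^4 + 13*y^3 - 12*y^2 + 4*y) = (y - 2)*(y + 3)*(y^4 - 4*y^3 + 5*y^2 - 2*y) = (y - 2)*(y - 1)*(y + 3)*(y^3 - 3*y^2 + 2*y) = (y - 2)*(y - 1)^2*(y + 3)*(y^2 - 2*y) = (y - 2)^2*(y - 1)^2*(y + 3)*(y)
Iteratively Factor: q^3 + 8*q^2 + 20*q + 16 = (q + 4)*(q^2 + 4*q + 4) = (q + 2)*(q + 4)*(q + 2)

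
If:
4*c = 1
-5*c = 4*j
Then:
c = 1/4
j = -5/16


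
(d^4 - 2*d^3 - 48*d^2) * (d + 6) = d^5 + 4*d^4 - 60*d^3 - 288*d^2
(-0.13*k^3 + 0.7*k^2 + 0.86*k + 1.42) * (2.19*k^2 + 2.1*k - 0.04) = -0.2847*k^5 + 1.26*k^4 + 3.3586*k^3 + 4.8878*k^2 + 2.9476*k - 0.0568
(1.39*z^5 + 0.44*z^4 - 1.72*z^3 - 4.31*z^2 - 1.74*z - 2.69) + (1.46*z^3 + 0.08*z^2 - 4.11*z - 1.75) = 1.39*z^5 + 0.44*z^4 - 0.26*z^3 - 4.23*z^2 - 5.85*z - 4.44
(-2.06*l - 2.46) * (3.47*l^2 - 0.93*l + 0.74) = -7.1482*l^3 - 6.6204*l^2 + 0.7634*l - 1.8204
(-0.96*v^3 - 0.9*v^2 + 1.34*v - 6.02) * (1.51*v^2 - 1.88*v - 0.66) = -1.4496*v^5 + 0.4458*v^4 + 4.349*v^3 - 11.0154*v^2 + 10.4332*v + 3.9732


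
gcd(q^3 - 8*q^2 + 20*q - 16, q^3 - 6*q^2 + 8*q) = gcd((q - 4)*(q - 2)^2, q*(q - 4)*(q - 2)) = q^2 - 6*q + 8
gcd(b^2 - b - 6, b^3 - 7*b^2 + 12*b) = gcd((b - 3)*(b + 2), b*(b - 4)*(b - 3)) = b - 3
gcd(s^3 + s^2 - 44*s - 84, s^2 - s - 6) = s + 2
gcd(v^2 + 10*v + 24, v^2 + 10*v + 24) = v^2 + 10*v + 24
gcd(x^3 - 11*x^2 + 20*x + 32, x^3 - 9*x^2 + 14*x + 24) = x^2 - 3*x - 4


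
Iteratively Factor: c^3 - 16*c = (c - 4)*(c^2 + 4*c) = c*(c - 4)*(c + 4)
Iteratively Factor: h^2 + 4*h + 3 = (h + 1)*(h + 3)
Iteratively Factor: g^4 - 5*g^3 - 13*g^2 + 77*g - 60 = (g - 5)*(g^3 - 13*g + 12) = (g - 5)*(g + 4)*(g^2 - 4*g + 3) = (g - 5)*(g - 1)*(g + 4)*(g - 3)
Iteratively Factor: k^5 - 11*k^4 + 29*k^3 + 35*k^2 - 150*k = (k - 5)*(k^4 - 6*k^3 - k^2 + 30*k) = (k - 5)*(k - 3)*(k^3 - 3*k^2 - 10*k) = (k - 5)^2*(k - 3)*(k^2 + 2*k) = (k - 5)^2*(k - 3)*(k + 2)*(k)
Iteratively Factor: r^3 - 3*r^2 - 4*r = (r - 4)*(r^2 + r) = (r - 4)*(r + 1)*(r)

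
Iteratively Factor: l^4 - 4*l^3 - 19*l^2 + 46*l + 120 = (l - 5)*(l^3 + l^2 - 14*l - 24) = (l - 5)*(l + 3)*(l^2 - 2*l - 8) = (l - 5)*(l + 2)*(l + 3)*(l - 4)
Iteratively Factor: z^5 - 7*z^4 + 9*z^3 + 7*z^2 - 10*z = (z - 5)*(z^4 - 2*z^3 - z^2 + 2*z) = (z - 5)*(z - 2)*(z^3 - z) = z*(z - 5)*(z - 2)*(z^2 - 1) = z*(z - 5)*(z - 2)*(z - 1)*(z + 1)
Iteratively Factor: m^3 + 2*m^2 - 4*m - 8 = (m - 2)*(m^2 + 4*m + 4) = (m - 2)*(m + 2)*(m + 2)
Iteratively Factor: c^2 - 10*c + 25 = (c - 5)*(c - 5)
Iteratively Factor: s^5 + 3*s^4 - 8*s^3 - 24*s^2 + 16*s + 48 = (s + 3)*(s^4 - 8*s^2 + 16) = (s - 2)*(s + 3)*(s^3 + 2*s^2 - 4*s - 8) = (s - 2)^2*(s + 3)*(s^2 + 4*s + 4) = (s - 2)^2*(s + 2)*(s + 3)*(s + 2)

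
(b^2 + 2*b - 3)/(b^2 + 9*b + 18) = (b - 1)/(b + 6)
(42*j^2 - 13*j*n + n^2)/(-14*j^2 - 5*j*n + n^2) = (-6*j + n)/(2*j + n)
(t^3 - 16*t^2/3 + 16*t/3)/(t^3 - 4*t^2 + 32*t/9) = 3*(t - 4)/(3*t - 8)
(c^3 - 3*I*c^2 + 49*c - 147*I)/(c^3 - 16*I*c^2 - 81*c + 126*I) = (c + 7*I)/(c - 6*I)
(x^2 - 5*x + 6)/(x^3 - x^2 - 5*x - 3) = (x - 2)/(x^2 + 2*x + 1)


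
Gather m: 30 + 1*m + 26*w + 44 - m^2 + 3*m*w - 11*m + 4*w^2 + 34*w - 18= -m^2 + m*(3*w - 10) + 4*w^2 + 60*w + 56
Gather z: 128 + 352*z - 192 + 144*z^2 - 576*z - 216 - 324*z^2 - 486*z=-180*z^2 - 710*z - 280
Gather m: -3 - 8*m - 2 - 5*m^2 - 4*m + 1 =-5*m^2 - 12*m - 4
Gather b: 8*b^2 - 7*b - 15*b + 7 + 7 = 8*b^2 - 22*b + 14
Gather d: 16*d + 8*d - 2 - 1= 24*d - 3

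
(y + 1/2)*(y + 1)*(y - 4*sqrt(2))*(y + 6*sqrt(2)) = y^4 + 3*y^3/2 + 2*sqrt(2)*y^3 - 95*y^2/2 + 3*sqrt(2)*y^2 - 72*y + sqrt(2)*y - 24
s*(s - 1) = s^2 - s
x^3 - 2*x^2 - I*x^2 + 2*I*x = x*(x - 2)*(x - I)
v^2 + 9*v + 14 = (v + 2)*(v + 7)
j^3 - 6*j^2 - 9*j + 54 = (j - 6)*(j - 3)*(j + 3)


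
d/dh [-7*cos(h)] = 7*sin(h)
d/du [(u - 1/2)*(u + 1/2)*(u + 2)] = 3*u^2 + 4*u - 1/4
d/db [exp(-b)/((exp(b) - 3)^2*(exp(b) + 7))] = (-(exp(b) - 3)*(exp(b) + 7) - (exp(b) - 3)*exp(b) - 2*(exp(b) + 7)*exp(b))*exp(-b)/((exp(b) - 3)^3*(exp(b) + 7)^2)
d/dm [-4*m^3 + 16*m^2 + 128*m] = -12*m^2 + 32*m + 128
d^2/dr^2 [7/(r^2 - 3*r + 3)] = 14*(-r^2 + 3*r + (2*r - 3)^2 - 3)/(r^2 - 3*r + 3)^3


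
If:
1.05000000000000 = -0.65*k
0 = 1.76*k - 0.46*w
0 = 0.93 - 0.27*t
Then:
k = -1.62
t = 3.44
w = -6.18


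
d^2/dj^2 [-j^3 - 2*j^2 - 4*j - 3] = -6*j - 4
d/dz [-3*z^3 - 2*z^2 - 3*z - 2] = -9*z^2 - 4*z - 3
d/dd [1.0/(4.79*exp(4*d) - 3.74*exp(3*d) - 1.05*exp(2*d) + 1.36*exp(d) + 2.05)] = (-19.16*exp(3*d) + 11.22*exp(2*d) + 2.1*exp(d) - 1.36)*exp(d)/(4.79*exp(4*d) - 3.74*exp(3*d) - 1.05*exp(2*d) + 1.36*exp(d) + 2.05)^2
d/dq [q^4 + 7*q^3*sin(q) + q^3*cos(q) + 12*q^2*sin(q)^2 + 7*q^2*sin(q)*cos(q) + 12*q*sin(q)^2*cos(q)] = -q^3*sin(q) + 7*q^3*cos(q) + 4*q^3 + 21*q^2*sin(q) + 12*q^2*sin(2*q) + 3*q^2*cos(q) + 7*q^2*cos(2*q) - 3*q*sin(q) + 7*q*sin(2*q) + 9*q*sin(3*q) - 12*q*cos(2*q) + 12*q + 3*cos(q) - 3*cos(3*q)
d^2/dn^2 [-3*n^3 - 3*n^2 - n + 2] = -18*n - 6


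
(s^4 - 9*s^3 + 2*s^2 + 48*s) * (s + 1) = s^5 - 8*s^4 - 7*s^3 + 50*s^2 + 48*s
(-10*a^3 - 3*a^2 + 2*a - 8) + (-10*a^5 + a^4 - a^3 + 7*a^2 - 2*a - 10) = -10*a^5 + a^4 - 11*a^3 + 4*a^2 - 18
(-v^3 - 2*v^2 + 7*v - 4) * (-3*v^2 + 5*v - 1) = 3*v^5 + v^4 - 30*v^3 + 49*v^2 - 27*v + 4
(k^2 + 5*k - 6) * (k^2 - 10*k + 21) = k^4 - 5*k^3 - 35*k^2 + 165*k - 126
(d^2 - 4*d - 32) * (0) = 0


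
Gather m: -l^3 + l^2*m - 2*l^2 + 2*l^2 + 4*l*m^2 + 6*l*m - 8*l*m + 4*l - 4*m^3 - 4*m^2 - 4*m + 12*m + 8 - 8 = -l^3 + 4*l - 4*m^3 + m^2*(4*l - 4) + m*(l^2 - 2*l + 8)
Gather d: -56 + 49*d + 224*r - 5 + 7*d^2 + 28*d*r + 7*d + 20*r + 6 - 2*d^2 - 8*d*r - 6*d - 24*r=5*d^2 + d*(20*r + 50) + 220*r - 55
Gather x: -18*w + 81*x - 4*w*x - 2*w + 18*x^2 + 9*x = -20*w + 18*x^2 + x*(90 - 4*w)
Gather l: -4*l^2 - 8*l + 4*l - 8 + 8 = -4*l^2 - 4*l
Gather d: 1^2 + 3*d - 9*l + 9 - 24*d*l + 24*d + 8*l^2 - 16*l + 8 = d*(27 - 24*l) + 8*l^2 - 25*l + 18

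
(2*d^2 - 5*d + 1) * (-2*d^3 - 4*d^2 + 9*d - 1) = -4*d^5 + 2*d^4 + 36*d^3 - 51*d^2 + 14*d - 1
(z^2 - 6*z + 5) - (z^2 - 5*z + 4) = 1 - z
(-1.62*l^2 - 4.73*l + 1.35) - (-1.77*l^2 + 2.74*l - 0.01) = 0.15*l^2 - 7.47*l + 1.36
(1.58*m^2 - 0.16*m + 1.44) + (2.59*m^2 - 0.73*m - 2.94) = 4.17*m^2 - 0.89*m - 1.5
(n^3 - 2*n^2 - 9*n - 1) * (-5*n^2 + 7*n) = -5*n^5 + 17*n^4 + 31*n^3 - 58*n^2 - 7*n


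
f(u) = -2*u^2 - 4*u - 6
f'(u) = -4*u - 4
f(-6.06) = -55.21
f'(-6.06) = 20.24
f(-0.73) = -4.15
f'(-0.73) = -1.08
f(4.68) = -68.52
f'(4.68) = -22.72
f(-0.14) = -5.48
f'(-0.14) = -3.44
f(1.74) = -19.02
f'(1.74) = -10.96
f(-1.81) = -5.31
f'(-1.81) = 3.24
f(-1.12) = -4.03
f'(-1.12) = 0.48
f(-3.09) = -12.74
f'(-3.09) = 8.36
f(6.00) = -102.00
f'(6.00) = -28.00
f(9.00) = -204.00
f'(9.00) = -40.00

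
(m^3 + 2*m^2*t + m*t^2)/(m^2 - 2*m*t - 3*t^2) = m*(-m - t)/(-m + 3*t)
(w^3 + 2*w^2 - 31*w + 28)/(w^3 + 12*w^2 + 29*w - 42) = (w - 4)/(w + 6)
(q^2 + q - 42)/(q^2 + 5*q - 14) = (q - 6)/(q - 2)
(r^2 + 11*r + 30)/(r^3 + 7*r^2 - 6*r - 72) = (r + 5)/(r^2 + r - 12)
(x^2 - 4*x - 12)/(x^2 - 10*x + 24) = (x + 2)/(x - 4)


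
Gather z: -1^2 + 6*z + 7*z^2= 7*z^2 + 6*z - 1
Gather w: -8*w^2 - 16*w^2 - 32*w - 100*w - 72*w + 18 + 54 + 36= -24*w^2 - 204*w + 108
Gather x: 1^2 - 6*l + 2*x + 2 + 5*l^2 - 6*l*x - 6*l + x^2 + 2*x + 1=5*l^2 - 12*l + x^2 + x*(4 - 6*l) + 4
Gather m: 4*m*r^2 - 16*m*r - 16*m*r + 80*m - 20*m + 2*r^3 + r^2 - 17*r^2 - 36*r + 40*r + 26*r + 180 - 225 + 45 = m*(4*r^2 - 32*r + 60) + 2*r^3 - 16*r^2 + 30*r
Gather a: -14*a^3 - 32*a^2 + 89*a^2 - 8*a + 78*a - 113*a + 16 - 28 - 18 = -14*a^3 + 57*a^2 - 43*a - 30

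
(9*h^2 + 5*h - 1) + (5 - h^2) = 8*h^2 + 5*h + 4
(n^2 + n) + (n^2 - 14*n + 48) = 2*n^2 - 13*n + 48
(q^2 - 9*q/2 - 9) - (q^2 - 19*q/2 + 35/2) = 5*q - 53/2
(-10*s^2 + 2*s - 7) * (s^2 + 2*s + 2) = -10*s^4 - 18*s^3 - 23*s^2 - 10*s - 14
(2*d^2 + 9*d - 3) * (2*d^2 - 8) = 4*d^4 + 18*d^3 - 22*d^2 - 72*d + 24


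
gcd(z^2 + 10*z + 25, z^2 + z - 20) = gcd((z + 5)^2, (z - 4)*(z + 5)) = z + 5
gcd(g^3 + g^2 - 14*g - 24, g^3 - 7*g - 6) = g + 2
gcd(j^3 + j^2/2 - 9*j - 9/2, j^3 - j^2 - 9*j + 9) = j^2 - 9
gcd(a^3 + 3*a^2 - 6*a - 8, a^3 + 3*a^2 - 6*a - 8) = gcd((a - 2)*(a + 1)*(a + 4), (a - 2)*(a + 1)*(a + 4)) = a^3 + 3*a^2 - 6*a - 8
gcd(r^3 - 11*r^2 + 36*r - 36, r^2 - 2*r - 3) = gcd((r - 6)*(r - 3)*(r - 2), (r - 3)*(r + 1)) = r - 3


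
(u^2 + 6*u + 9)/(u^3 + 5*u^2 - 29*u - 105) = (u + 3)/(u^2 + 2*u - 35)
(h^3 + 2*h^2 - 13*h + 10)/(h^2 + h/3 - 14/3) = 3*(h^2 + 4*h - 5)/(3*h + 7)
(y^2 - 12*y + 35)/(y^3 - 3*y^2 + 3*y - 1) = (y^2 - 12*y + 35)/(y^3 - 3*y^2 + 3*y - 1)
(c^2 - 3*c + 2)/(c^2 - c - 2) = (c - 1)/(c + 1)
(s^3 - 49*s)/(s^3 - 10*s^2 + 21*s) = (s + 7)/(s - 3)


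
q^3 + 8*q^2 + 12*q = q*(q + 2)*(q + 6)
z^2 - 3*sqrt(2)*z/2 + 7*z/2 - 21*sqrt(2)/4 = (z + 7/2)*(z - 3*sqrt(2)/2)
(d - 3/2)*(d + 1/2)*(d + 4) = d^3 + 3*d^2 - 19*d/4 - 3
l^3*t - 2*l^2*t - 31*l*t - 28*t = (l - 7)*(l + 4)*(l*t + t)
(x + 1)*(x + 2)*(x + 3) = x^3 + 6*x^2 + 11*x + 6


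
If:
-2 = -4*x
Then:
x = 1/2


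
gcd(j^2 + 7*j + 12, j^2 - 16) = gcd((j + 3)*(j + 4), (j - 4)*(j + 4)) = j + 4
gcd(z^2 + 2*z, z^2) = z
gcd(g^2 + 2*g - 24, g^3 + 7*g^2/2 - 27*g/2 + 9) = g + 6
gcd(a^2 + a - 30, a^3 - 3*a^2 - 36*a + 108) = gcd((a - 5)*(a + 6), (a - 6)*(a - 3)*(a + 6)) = a + 6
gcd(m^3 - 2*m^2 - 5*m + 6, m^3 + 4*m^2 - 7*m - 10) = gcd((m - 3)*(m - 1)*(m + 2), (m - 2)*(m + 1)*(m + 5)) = 1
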